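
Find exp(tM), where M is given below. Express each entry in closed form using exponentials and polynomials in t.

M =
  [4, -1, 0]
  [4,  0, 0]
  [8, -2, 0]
e^{tM} =
  [2*t*exp(2*t) + exp(2*t), -t*exp(2*t), 0]
  [4*t*exp(2*t), -2*t*exp(2*t) + exp(2*t), 0]
  [4*t*exp(2*t) + 2*exp(2*t) - 2, -2*t*exp(2*t), 1]

Strategy: write M = P · J · P⁻¹ where J is a Jordan canonical form, so e^{tM} = P · e^{tJ} · P⁻¹, and e^{tJ} can be computed block-by-block.

M has Jordan form
J =
  [0, 0, 0]
  [0, 2, 1]
  [0, 0, 2]
(up to reordering of blocks).

Per-block formulas:
  For a 2×2 Jordan block J_2(2): exp(t · J_2(2)) = e^(2t)·(I + t·N), where N is the 2×2 nilpotent shift.
  For a 1×1 block at λ = 0: exp(t · [0]) = [e^(0t)].

After assembling e^{tJ} and conjugating by P, we get:

e^{tM} =
  [2*t*exp(2*t) + exp(2*t), -t*exp(2*t), 0]
  [4*t*exp(2*t), -2*t*exp(2*t) + exp(2*t), 0]
  [4*t*exp(2*t) + 2*exp(2*t) - 2, -2*t*exp(2*t), 1]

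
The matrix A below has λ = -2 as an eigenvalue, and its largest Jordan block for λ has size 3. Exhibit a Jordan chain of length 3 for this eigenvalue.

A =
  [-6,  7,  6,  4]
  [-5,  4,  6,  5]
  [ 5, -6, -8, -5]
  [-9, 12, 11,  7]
A Jordan chain for λ = -2 of length 3:
v_1 = (1, 0, 0, 1)ᵀ
v_2 = (3, 1, -1, 3)ᵀ
v_3 = (1, 1, 0, 0)ᵀ

Let N = A − (-2)·I. We want v_3 with N^3 v_3 = 0 but N^2 v_3 ≠ 0; then v_{j-1} := N · v_j for j = 3, …, 2.

Pick v_3 = (1, 1, 0, 0)ᵀ.
Then v_2 = N · v_3 = (3, 1, -1, 3)ᵀ.
Then v_1 = N · v_2 = (1, 0, 0, 1)ᵀ.

Sanity check: (A − (-2)·I) v_1 = (0, 0, 0, 0)ᵀ = 0. ✓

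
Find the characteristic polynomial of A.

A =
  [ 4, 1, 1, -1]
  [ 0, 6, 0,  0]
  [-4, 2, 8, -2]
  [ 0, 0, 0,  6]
x^4 - 24*x^3 + 216*x^2 - 864*x + 1296

Expanding det(x·I − A) (e.g. by cofactor expansion or by noting that A is similar to its Jordan form J, which has the same characteristic polynomial as A) gives
  χ_A(x) = x^4 - 24*x^3 + 216*x^2 - 864*x + 1296
which factors as (x - 6)^4. The eigenvalues (with algebraic multiplicities) are λ = 6 with multiplicity 4.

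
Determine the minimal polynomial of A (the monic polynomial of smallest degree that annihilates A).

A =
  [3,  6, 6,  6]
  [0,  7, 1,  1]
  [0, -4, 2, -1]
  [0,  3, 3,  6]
x^3 - 15*x^2 + 72*x - 108

The characteristic polynomial is χ_A(x) = (x - 6)^2*(x - 3)^2, so the eigenvalues are known. The minimal polynomial is
  m_A(x) = Π_λ (x − λ)^{k_λ}
where k_λ is the size of the *largest* Jordan block for λ (equivalently, the smallest k with (A − λI)^k v = 0 for every generalised eigenvector v of λ).

  λ = 3: largest Jordan block has size 1, contributing (x − 3)
  λ = 6: largest Jordan block has size 2, contributing (x − 6)^2

So m_A(x) = (x - 6)^2*(x - 3) = x^3 - 15*x^2 + 72*x - 108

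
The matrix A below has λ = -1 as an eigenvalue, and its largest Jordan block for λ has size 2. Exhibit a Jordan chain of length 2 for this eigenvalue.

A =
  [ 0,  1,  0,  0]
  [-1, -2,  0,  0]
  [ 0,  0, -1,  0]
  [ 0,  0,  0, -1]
A Jordan chain for λ = -1 of length 2:
v_1 = (1, -1, 0, 0)ᵀ
v_2 = (1, 0, 0, 0)ᵀ

Let N = A − (-1)·I. We want v_2 with N^2 v_2 = 0 but N^1 v_2 ≠ 0; then v_{j-1} := N · v_j for j = 2, …, 2.

Pick v_2 = (1, 0, 0, 0)ᵀ.
Then v_1 = N · v_2 = (1, -1, 0, 0)ᵀ.

Sanity check: (A − (-1)·I) v_1 = (0, 0, 0, 0)ᵀ = 0. ✓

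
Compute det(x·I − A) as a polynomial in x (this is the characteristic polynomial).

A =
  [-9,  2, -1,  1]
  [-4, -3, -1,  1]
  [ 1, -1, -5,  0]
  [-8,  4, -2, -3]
x^4 + 20*x^3 + 150*x^2 + 500*x + 625

Expanding det(x·I − A) (e.g. by cofactor expansion or by noting that A is similar to its Jordan form J, which has the same characteristic polynomial as A) gives
  χ_A(x) = x^4 + 20*x^3 + 150*x^2 + 500*x + 625
which factors as (x + 5)^4. The eigenvalues (with algebraic multiplicities) are λ = -5 with multiplicity 4.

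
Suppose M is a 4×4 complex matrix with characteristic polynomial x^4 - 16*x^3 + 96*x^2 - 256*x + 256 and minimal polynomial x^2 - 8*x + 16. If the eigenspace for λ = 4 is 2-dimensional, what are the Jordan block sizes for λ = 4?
Block sizes for λ = 4: [2, 2]

Step 1 — from the characteristic polynomial, algebraic multiplicity of λ = 4 is 4. From dim ker(M − (4)·I) = 2, there are exactly 2 Jordan blocks for λ = 4.
Step 2 — from the minimal polynomial, the factor (x − 4)^2 tells us the largest block for λ = 4 has size 2.
Step 3 — with total size 4, 2 blocks, and largest block 2, the block sizes (in nonincreasing order) are [2, 2].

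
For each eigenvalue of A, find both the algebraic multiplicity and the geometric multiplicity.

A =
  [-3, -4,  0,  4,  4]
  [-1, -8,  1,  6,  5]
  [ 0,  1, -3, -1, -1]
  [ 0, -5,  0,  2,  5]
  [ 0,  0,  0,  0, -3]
λ = -3: alg = 5, geom = 3

Step 1 — factor the characteristic polynomial to read off the algebraic multiplicities:
  χ_A(x) = (x + 3)^5

Step 2 — compute geometric multiplicities via the rank-nullity identity g(λ) = n − rank(A − λI):
  rank(A − (-3)·I) = 2, so dim ker(A − (-3)·I) = n − 2 = 3

Summary:
  λ = -3: algebraic multiplicity = 5, geometric multiplicity = 3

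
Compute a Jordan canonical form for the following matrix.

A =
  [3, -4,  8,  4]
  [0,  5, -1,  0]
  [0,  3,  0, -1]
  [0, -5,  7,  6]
J_1(3) ⊕ J_1(3) ⊕ J_2(4)

The characteristic polynomial is
  det(x·I − A) = x^4 - 14*x^3 + 73*x^2 - 168*x + 144 = (x - 4)^2*(x - 3)^2

Eigenvalues and multiplicities (the geometric multiplicity of λ is n − rank(A − λI), which equals the number of Jordan blocks for λ):
  λ = 3: algebraic multiplicity = 2, geometric multiplicity = 2
  λ = 4: algebraic multiplicity = 2, geometric multiplicity = 1

Determining the block sizes for each eigenvalue:
  λ = 3: gm = am = 2, so every block has size 1 → block sizes [1, 1]
  λ = 4: one block (gm = 1), so the single block has size am = 2 → block sizes [2]

Assembling the blocks gives a Jordan form
J =
  [3, 0, 0, 0]
  [0, 3, 0, 0]
  [0, 0, 4, 1]
  [0, 0, 0, 4]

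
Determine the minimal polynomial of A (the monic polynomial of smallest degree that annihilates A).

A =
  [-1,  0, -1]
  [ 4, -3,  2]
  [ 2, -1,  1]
x^3 + 3*x^2 + 3*x + 1

The characteristic polynomial is χ_A(x) = (x + 1)^3, so the eigenvalues are known. The minimal polynomial is
  m_A(x) = Π_λ (x − λ)^{k_λ}
where k_λ is the size of the *largest* Jordan block for λ (equivalently, the smallest k with (A − λI)^k v = 0 for every generalised eigenvector v of λ).

  λ = -1: largest Jordan block has size 3, contributing (x + 1)^3

So m_A(x) = (x + 1)^3 = x^3 + 3*x^2 + 3*x + 1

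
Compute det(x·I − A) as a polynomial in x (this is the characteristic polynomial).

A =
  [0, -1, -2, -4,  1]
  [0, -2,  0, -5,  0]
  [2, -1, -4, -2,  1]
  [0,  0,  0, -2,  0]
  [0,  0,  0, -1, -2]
x^5 + 10*x^4 + 40*x^3 + 80*x^2 + 80*x + 32

Expanding det(x·I − A) (e.g. by cofactor expansion or by noting that A is similar to its Jordan form J, which has the same characteristic polynomial as A) gives
  χ_A(x) = x^5 + 10*x^4 + 40*x^3 + 80*x^2 + 80*x + 32
which factors as (x + 2)^5. The eigenvalues (with algebraic multiplicities) are λ = -2 with multiplicity 5.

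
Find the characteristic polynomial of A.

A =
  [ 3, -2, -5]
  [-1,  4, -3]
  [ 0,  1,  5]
x^3 - 12*x^2 + 48*x - 64

Expanding det(x·I − A) (e.g. by cofactor expansion or by noting that A is similar to its Jordan form J, which has the same characteristic polynomial as A) gives
  χ_A(x) = x^3 - 12*x^2 + 48*x - 64
which factors as (x - 4)^3. The eigenvalues (with algebraic multiplicities) are λ = 4 with multiplicity 3.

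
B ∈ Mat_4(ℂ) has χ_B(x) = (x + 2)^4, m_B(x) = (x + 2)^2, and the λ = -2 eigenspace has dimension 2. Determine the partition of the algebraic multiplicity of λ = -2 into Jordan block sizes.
Block sizes for λ = -2: [2, 2]

Step 1 — from the characteristic polynomial, algebraic multiplicity of λ = -2 is 4. From dim ker(B − (-2)·I) = 2, there are exactly 2 Jordan blocks for λ = -2.
Step 2 — from the minimal polynomial, the factor (x + 2)^2 tells us the largest block for λ = -2 has size 2.
Step 3 — with total size 4, 2 blocks, and largest block 2, the block sizes (in nonincreasing order) are [2, 2].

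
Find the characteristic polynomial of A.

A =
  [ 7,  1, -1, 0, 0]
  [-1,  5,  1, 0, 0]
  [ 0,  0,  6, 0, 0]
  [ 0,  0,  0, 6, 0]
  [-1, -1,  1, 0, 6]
x^5 - 30*x^4 + 360*x^3 - 2160*x^2 + 6480*x - 7776

Expanding det(x·I − A) (e.g. by cofactor expansion or by noting that A is similar to its Jordan form J, which has the same characteristic polynomial as A) gives
  χ_A(x) = x^5 - 30*x^4 + 360*x^3 - 2160*x^2 + 6480*x - 7776
which factors as (x - 6)^5. The eigenvalues (with algebraic multiplicities) are λ = 6 with multiplicity 5.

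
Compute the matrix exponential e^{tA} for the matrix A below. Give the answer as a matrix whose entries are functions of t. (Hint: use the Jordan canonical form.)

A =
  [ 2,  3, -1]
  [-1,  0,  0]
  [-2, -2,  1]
e^{tA} =
  [t*exp(t) + exp(t), t^2*exp(t) + 3*t*exp(t), -t^2*exp(t)/2 - t*exp(t)]
  [-t*exp(t), -t^2*exp(t) - t*exp(t) + exp(t), t^2*exp(t)/2]
  [-2*t*exp(t), -2*t^2*exp(t) - 2*t*exp(t), t^2*exp(t) + exp(t)]

Strategy: write A = P · J · P⁻¹ where J is a Jordan canonical form, so e^{tA} = P · e^{tJ} · P⁻¹, and e^{tJ} can be computed block-by-block.

A has Jordan form
J =
  [1, 1, 0]
  [0, 1, 1]
  [0, 0, 1]
(up to reordering of blocks).

Per-block formulas:
  For a 3×3 Jordan block J_3(1): exp(t · J_3(1)) = e^(1t)·(I + t·N + (t^2/2)·N^2), where N is the 3×3 nilpotent shift.

After assembling e^{tJ} and conjugating by P, we get:

e^{tA} =
  [t*exp(t) + exp(t), t^2*exp(t) + 3*t*exp(t), -t^2*exp(t)/2 - t*exp(t)]
  [-t*exp(t), -t^2*exp(t) - t*exp(t) + exp(t), t^2*exp(t)/2]
  [-2*t*exp(t), -2*t^2*exp(t) - 2*t*exp(t), t^2*exp(t) + exp(t)]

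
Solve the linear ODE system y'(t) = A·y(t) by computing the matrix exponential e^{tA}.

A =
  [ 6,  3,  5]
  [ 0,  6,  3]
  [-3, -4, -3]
e^{tA} =
  [-3*t^2*exp(3*t) + 3*t*exp(3*t) + exp(3*t), -t^2*exp(3*t) + 3*t*exp(3*t), -3*t^2*exp(3*t) + 5*t*exp(3*t)]
  [-9*t^2*exp(3*t)/2, -3*t^2*exp(3*t)/2 + 3*t*exp(3*t) + exp(3*t), -9*t^2*exp(3*t)/2 + 3*t*exp(3*t)]
  [9*t^2*exp(3*t)/2 - 3*t*exp(3*t), 3*t^2*exp(3*t)/2 - 4*t*exp(3*t), 9*t^2*exp(3*t)/2 - 6*t*exp(3*t) + exp(3*t)]

Strategy: write A = P · J · P⁻¹ where J is a Jordan canonical form, so e^{tA} = P · e^{tJ} · P⁻¹, and e^{tJ} can be computed block-by-block.

A has Jordan form
J =
  [3, 1, 0]
  [0, 3, 1]
  [0, 0, 3]
(up to reordering of blocks).

Per-block formulas:
  For a 3×3 Jordan block J_3(3): exp(t · J_3(3)) = e^(3t)·(I + t·N + (t^2/2)·N^2), where N is the 3×3 nilpotent shift.

After assembling e^{tJ} and conjugating by P, we get:

e^{tA} =
  [-3*t^2*exp(3*t) + 3*t*exp(3*t) + exp(3*t), -t^2*exp(3*t) + 3*t*exp(3*t), -3*t^2*exp(3*t) + 5*t*exp(3*t)]
  [-9*t^2*exp(3*t)/2, -3*t^2*exp(3*t)/2 + 3*t*exp(3*t) + exp(3*t), -9*t^2*exp(3*t)/2 + 3*t*exp(3*t)]
  [9*t^2*exp(3*t)/2 - 3*t*exp(3*t), 3*t^2*exp(3*t)/2 - 4*t*exp(3*t), 9*t^2*exp(3*t)/2 - 6*t*exp(3*t) + exp(3*t)]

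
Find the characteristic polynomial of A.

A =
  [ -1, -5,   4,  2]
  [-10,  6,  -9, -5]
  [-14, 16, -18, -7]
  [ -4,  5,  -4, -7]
x^4 + 20*x^3 + 150*x^2 + 500*x + 625

Expanding det(x·I − A) (e.g. by cofactor expansion or by noting that A is similar to its Jordan form J, which has the same characteristic polynomial as A) gives
  χ_A(x) = x^4 + 20*x^3 + 150*x^2 + 500*x + 625
which factors as (x + 5)^4. The eigenvalues (with algebraic multiplicities) are λ = -5 with multiplicity 4.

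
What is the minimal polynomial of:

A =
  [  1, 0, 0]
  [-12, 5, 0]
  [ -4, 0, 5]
x^2 - 6*x + 5

The characteristic polynomial is χ_A(x) = (x - 5)^2*(x - 1), so the eigenvalues are known. The minimal polynomial is
  m_A(x) = Π_λ (x − λ)^{k_λ}
where k_λ is the size of the *largest* Jordan block for λ (equivalently, the smallest k with (A − λI)^k v = 0 for every generalised eigenvector v of λ).

  λ = 1: largest Jordan block has size 1, contributing (x − 1)
  λ = 5: largest Jordan block has size 1, contributing (x − 5)

So m_A(x) = (x - 5)*(x - 1) = x^2 - 6*x + 5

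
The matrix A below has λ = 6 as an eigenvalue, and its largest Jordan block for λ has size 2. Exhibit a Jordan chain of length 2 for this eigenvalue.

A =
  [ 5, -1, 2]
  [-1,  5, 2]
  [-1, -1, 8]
A Jordan chain for λ = 6 of length 2:
v_1 = (-1, -1, -1)ᵀ
v_2 = (1, 0, 0)ᵀ

Let N = A − (6)·I. We want v_2 with N^2 v_2 = 0 but N^1 v_2 ≠ 0; then v_{j-1} := N · v_j for j = 2, …, 2.

Pick v_2 = (1, 0, 0)ᵀ.
Then v_1 = N · v_2 = (-1, -1, -1)ᵀ.

Sanity check: (A − (6)·I) v_1 = (0, 0, 0)ᵀ = 0. ✓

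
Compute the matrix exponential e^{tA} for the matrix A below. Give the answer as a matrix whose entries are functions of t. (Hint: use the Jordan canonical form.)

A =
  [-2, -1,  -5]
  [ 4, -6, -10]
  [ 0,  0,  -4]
e^{tA} =
  [2*t*exp(-4*t) + exp(-4*t), -t*exp(-4*t), -5*t*exp(-4*t)]
  [4*t*exp(-4*t), -2*t*exp(-4*t) + exp(-4*t), -10*t*exp(-4*t)]
  [0, 0, exp(-4*t)]

Strategy: write A = P · J · P⁻¹ where J is a Jordan canonical form, so e^{tA} = P · e^{tJ} · P⁻¹, and e^{tJ} can be computed block-by-block.

A has Jordan form
J =
  [-4,  1,  0]
  [ 0, -4,  0]
  [ 0,  0, -4]
(up to reordering of blocks).

Per-block formulas:
  For a 1×1 block at λ = -4: exp(t · [-4]) = [e^(-4t)].
  For a 2×2 Jordan block J_2(-4): exp(t · J_2(-4)) = e^(-4t)·(I + t·N), where N is the 2×2 nilpotent shift.

After assembling e^{tJ} and conjugating by P, we get:

e^{tA} =
  [2*t*exp(-4*t) + exp(-4*t), -t*exp(-4*t), -5*t*exp(-4*t)]
  [4*t*exp(-4*t), -2*t*exp(-4*t) + exp(-4*t), -10*t*exp(-4*t)]
  [0, 0, exp(-4*t)]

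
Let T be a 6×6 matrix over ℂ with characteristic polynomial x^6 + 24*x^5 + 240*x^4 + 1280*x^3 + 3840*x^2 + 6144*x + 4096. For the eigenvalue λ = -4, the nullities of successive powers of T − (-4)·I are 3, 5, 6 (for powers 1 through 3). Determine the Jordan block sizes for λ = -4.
Block sizes for λ = -4: [3, 2, 1]

From the dimensions of kernels of powers, the number of Jordan blocks of size at least j is d_j − d_{j−1} where d_j = dim ker(N^j) (with d_0 = 0). Computing the differences gives [3, 2, 1].
The number of blocks of size exactly k is (#blocks of size ≥ k) − (#blocks of size ≥ k + 1), so the partition is: 1 block(s) of size 1, 1 block(s) of size 2, 1 block(s) of size 3.
In nonincreasing order the block sizes are [3, 2, 1].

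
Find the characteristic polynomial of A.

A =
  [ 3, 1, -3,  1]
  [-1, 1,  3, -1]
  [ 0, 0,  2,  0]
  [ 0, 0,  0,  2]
x^4 - 8*x^3 + 24*x^2 - 32*x + 16

Expanding det(x·I − A) (e.g. by cofactor expansion or by noting that A is similar to its Jordan form J, which has the same characteristic polynomial as A) gives
  χ_A(x) = x^4 - 8*x^3 + 24*x^2 - 32*x + 16
which factors as (x - 2)^4. The eigenvalues (with algebraic multiplicities) are λ = 2 with multiplicity 4.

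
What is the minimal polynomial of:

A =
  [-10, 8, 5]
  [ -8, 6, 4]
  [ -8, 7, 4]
x^3

The characteristic polynomial is χ_A(x) = x^3, so the eigenvalues are known. The minimal polynomial is
  m_A(x) = Π_λ (x − λ)^{k_λ}
where k_λ is the size of the *largest* Jordan block for λ (equivalently, the smallest k with (A − λI)^k v = 0 for every generalised eigenvector v of λ).

  λ = 0: largest Jordan block has size 3, contributing (x − 0)^3

So m_A(x) = x^3 = x^3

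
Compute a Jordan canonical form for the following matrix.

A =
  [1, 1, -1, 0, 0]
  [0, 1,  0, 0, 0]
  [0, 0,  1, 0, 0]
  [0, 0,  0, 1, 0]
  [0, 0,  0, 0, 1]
J_2(1) ⊕ J_1(1) ⊕ J_1(1) ⊕ J_1(1)

The characteristic polynomial is
  det(x·I − A) = x^5 - 5*x^4 + 10*x^3 - 10*x^2 + 5*x - 1 = (x - 1)^5

Eigenvalues and multiplicities (the geometric multiplicity of λ is n − rank(A − λI), which equals the number of Jordan blocks for λ):
  λ = 1: algebraic multiplicity = 5, geometric multiplicity = 4

Determining the block sizes for each eigenvalue:
  λ = 1: 4 blocks summing to 5 forces exactly one block of size 2 and the rest size 1 → block sizes [2, 1, 1, 1]

Assembling the blocks gives a Jordan form
J =
  [1, 1, 0, 0, 0]
  [0, 1, 0, 0, 0]
  [0, 0, 1, 0, 0]
  [0, 0, 0, 1, 0]
  [0, 0, 0, 0, 1]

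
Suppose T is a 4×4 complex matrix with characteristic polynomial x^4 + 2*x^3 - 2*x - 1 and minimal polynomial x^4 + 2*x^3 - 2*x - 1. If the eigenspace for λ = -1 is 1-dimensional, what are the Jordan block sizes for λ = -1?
Block sizes for λ = -1: [3]

Step 1 — from the characteristic polynomial, algebraic multiplicity of λ = -1 is 3. From dim ker(T − (-1)·I) = 1, there are exactly 1 Jordan blocks for λ = -1.
Step 2 — from the minimal polynomial, the factor (x + 1)^3 tells us the largest block for λ = -1 has size 3.
Step 3 — with total size 3, 1 blocks, and largest block 3, the block sizes (in nonincreasing order) are [3].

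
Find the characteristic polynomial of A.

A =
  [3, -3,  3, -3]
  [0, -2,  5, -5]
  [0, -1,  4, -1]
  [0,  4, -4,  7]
x^4 - 12*x^3 + 54*x^2 - 108*x + 81

Expanding det(x·I − A) (e.g. by cofactor expansion or by noting that A is similar to its Jordan form J, which has the same characteristic polynomial as A) gives
  χ_A(x) = x^4 - 12*x^3 + 54*x^2 - 108*x + 81
which factors as (x - 3)^4. The eigenvalues (with algebraic multiplicities) are λ = 3 with multiplicity 4.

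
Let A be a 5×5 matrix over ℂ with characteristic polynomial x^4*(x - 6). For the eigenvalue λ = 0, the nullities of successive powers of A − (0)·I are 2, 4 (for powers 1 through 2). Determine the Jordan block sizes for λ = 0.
Block sizes for λ = 0: [2, 2]

From the dimensions of kernels of powers, the number of Jordan blocks of size at least j is d_j − d_{j−1} where d_j = dim ker(N^j) (with d_0 = 0). Computing the differences gives [2, 2].
The number of blocks of size exactly k is (#blocks of size ≥ k) − (#blocks of size ≥ k + 1), so the partition is: 2 block(s) of size 2.
In nonincreasing order the block sizes are [2, 2].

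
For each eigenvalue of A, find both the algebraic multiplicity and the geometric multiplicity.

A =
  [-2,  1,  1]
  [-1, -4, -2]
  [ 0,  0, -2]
λ = -3: alg = 2, geom = 1; λ = -2: alg = 1, geom = 1

Step 1 — factor the characteristic polynomial to read off the algebraic multiplicities:
  χ_A(x) = (x + 2)*(x + 3)^2

Step 2 — compute geometric multiplicities via the rank-nullity identity g(λ) = n − rank(A − λI):
  rank(A − (-3)·I) = 2, so dim ker(A − (-3)·I) = n − 2 = 1
  rank(A − (-2)·I) = 2, so dim ker(A − (-2)·I) = n − 2 = 1

Summary:
  λ = -3: algebraic multiplicity = 2, geometric multiplicity = 1
  λ = -2: algebraic multiplicity = 1, geometric multiplicity = 1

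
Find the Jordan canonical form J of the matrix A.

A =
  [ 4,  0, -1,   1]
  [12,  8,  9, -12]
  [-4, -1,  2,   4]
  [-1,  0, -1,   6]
J_3(5) ⊕ J_1(5)

The characteristic polynomial is
  det(x·I − A) = x^4 - 20*x^3 + 150*x^2 - 500*x + 625 = (x - 5)^4

Eigenvalues and multiplicities (the geometric multiplicity of λ is n − rank(A − λI), which equals the number of Jordan blocks for λ):
  λ = 5: algebraic multiplicity = 4, geometric multiplicity = 2

Determining the block sizes for each eigenvalue:
  λ = 5: with am = 4 and gm = 2, the partition is not yet determined (e.g. several partitions of 4 into 2 parts exist). Let N = A − (5)·I. Computing rank(N^1) = 2, rank(N^2) = 1, rank(N^3) = 0; the number of blocks of size ≥ j is rank(N^{j−1}) − rank(N^j), giving [2, 1, 1]. So we have 1 block(s) of size 3, 1 block(s) of size 1 → block sizes [3, 1]

Assembling the blocks gives a Jordan form
J =
  [5, 1, 0, 0]
  [0, 5, 1, 0]
  [0, 0, 5, 0]
  [0, 0, 0, 5]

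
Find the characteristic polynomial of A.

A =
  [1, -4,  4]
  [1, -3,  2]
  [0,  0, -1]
x^3 + 3*x^2 + 3*x + 1

Expanding det(x·I − A) (e.g. by cofactor expansion or by noting that A is similar to its Jordan form J, which has the same characteristic polynomial as A) gives
  χ_A(x) = x^3 + 3*x^2 + 3*x + 1
which factors as (x + 1)^3. The eigenvalues (with algebraic multiplicities) are λ = -1 with multiplicity 3.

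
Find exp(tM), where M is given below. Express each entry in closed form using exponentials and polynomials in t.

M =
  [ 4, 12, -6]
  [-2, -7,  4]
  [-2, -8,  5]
e^{tM} =
  [4*exp(t) - 3, 12*exp(t) - 12, 6 - 6*exp(t)]
  [2 - 2*exp(t), 8 - 7*exp(t), 4*exp(t) - 4]
  [2 - 2*exp(t), 8 - 8*exp(t), 5*exp(t) - 4]

Strategy: write M = P · J · P⁻¹ where J is a Jordan canonical form, so e^{tM} = P · e^{tJ} · P⁻¹, and e^{tJ} can be computed block-by-block.

M has Jordan form
J =
  [0, 0, 0]
  [0, 1, 0]
  [0, 0, 1]
(up to reordering of blocks).

Per-block formulas:
  For a 1×1 block at λ = 0: exp(t · [0]) = [e^(0t)].
  For a 1×1 block at λ = 1: exp(t · [1]) = [e^(1t)].

After assembling e^{tJ} and conjugating by P, we get:

e^{tM} =
  [4*exp(t) - 3, 12*exp(t) - 12, 6 - 6*exp(t)]
  [2 - 2*exp(t), 8 - 7*exp(t), 4*exp(t) - 4]
  [2 - 2*exp(t), 8 - 8*exp(t), 5*exp(t) - 4]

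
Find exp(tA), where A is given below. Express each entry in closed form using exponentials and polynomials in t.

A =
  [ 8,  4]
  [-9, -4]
e^{tA} =
  [6*t*exp(2*t) + exp(2*t), 4*t*exp(2*t)]
  [-9*t*exp(2*t), -6*t*exp(2*t) + exp(2*t)]

Strategy: write A = P · J · P⁻¹ where J is a Jordan canonical form, so e^{tA} = P · e^{tJ} · P⁻¹, and e^{tJ} can be computed block-by-block.

A has Jordan form
J =
  [2, 1]
  [0, 2]
(up to reordering of blocks).

Per-block formulas:
  For a 2×2 Jordan block J_2(2): exp(t · J_2(2)) = e^(2t)·(I + t·N), where N is the 2×2 nilpotent shift.

After assembling e^{tJ} and conjugating by P, we get:

e^{tA} =
  [6*t*exp(2*t) + exp(2*t), 4*t*exp(2*t)]
  [-9*t*exp(2*t), -6*t*exp(2*t) + exp(2*t)]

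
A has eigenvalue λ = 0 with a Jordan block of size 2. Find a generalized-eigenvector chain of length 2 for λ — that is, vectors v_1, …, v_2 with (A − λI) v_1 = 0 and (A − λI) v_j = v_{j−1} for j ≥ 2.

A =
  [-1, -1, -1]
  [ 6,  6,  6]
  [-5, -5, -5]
A Jordan chain for λ = 0 of length 2:
v_1 = (-1, 6, -5)ᵀ
v_2 = (1, 0, 0)ᵀ

Let N = A − (0)·I. We want v_2 with N^2 v_2 = 0 but N^1 v_2 ≠ 0; then v_{j-1} := N · v_j for j = 2, …, 2.

Pick v_2 = (1, 0, 0)ᵀ.
Then v_1 = N · v_2 = (-1, 6, -5)ᵀ.

Sanity check: (A − (0)·I) v_1 = (0, 0, 0)ᵀ = 0. ✓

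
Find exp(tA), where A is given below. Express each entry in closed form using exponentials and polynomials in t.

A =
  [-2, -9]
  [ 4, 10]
e^{tA} =
  [-6*t*exp(4*t) + exp(4*t), -9*t*exp(4*t)]
  [4*t*exp(4*t), 6*t*exp(4*t) + exp(4*t)]

Strategy: write A = P · J · P⁻¹ where J is a Jordan canonical form, so e^{tA} = P · e^{tJ} · P⁻¹, and e^{tJ} can be computed block-by-block.

A has Jordan form
J =
  [4, 1]
  [0, 4]
(up to reordering of blocks).

Per-block formulas:
  For a 2×2 Jordan block J_2(4): exp(t · J_2(4)) = e^(4t)·(I + t·N), where N is the 2×2 nilpotent shift.

After assembling e^{tJ} and conjugating by P, we get:

e^{tA} =
  [-6*t*exp(4*t) + exp(4*t), -9*t*exp(4*t)]
  [4*t*exp(4*t), 6*t*exp(4*t) + exp(4*t)]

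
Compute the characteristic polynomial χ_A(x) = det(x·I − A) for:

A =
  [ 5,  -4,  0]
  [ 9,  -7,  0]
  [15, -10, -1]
x^3 + 3*x^2 + 3*x + 1

Expanding det(x·I − A) (e.g. by cofactor expansion or by noting that A is similar to its Jordan form J, which has the same characteristic polynomial as A) gives
  χ_A(x) = x^3 + 3*x^2 + 3*x + 1
which factors as (x + 1)^3. The eigenvalues (with algebraic multiplicities) are λ = -1 with multiplicity 3.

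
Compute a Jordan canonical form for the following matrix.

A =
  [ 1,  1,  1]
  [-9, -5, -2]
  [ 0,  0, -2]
J_3(-2)

The characteristic polynomial is
  det(x·I − A) = x^3 + 6*x^2 + 12*x + 8 = (x + 2)^3

Eigenvalues and multiplicities (the geometric multiplicity of λ is n − rank(A − λI), which equals the number of Jordan blocks for λ):
  λ = -2: algebraic multiplicity = 3, geometric multiplicity = 1

Determining the block sizes for each eigenvalue:
  λ = -2: one block (gm = 1), so the single block has size am = 3 → block sizes [3]

Assembling the blocks gives a Jordan form
J =
  [-2,  1,  0]
  [ 0, -2,  1]
  [ 0,  0, -2]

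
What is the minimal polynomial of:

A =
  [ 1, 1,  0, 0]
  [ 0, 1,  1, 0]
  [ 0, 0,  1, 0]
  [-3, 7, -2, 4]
x^4 - 7*x^3 + 15*x^2 - 13*x + 4

The characteristic polynomial is χ_A(x) = (x - 4)*(x - 1)^3, so the eigenvalues are known. The minimal polynomial is
  m_A(x) = Π_λ (x − λ)^{k_λ}
where k_λ is the size of the *largest* Jordan block for λ (equivalently, the smallest k with (A − λI)^k v = 0 for every generalised eigenvector v of λ).

  λ = 1: largest Jordan block has size 3, contributing (x − 1)^3
  λ = 4: largest Jordan block has size 1, contributing (x − 4)

So m_A(x) = (x - 4)*(x - 1)^3 = x^4 - 7*x^3 + 15*x^2 - 13*x + 4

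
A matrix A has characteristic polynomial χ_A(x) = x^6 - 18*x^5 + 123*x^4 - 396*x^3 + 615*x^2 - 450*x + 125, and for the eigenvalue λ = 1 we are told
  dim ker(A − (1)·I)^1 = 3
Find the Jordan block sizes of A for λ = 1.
Block sizes for λ = 1: [1, 1, 1]

From the dimensions of kernels of powers, the number of Jordan blocks of size at least j is d_j − d_{j−1} where d_j = dim ker(N^j) (with d_0 = 0). Computing the differences gives [3].
The number of blocks of size exactly k is (#blocks of size ≥ k) − (#blocks of size ≥ k + 1), so the partition is: 3 block(s) of size 1.
In nonincreasing order the block sizes are [1, 1, 1].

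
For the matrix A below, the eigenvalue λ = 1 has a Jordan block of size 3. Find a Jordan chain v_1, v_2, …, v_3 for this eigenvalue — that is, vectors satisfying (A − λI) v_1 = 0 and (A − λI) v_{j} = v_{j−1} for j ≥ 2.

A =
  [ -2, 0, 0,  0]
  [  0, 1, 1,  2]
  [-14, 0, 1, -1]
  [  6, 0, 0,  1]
A Jordan chain for λ = 1 of length 3:
v_1 = (0, -1, 0, 0)ᵀ
v_2 = (0, 2, -1, 0)ᵀ
v_3 = (0, 0, 0, 1)ᵀ

Let N = A − (1)·I. We want v_3 with N^3 v_3 = 0 but N^2 v_3 ≠ 0; then v_{j-1} := N · v_j for j = 3, …, 2.

Pick v_3 = (0, 0, 0, 1)ᵀ.
Then v_2 = N · v_3 = (0, 2, -1, 0)ᵀ.
Then v_1 = N · v_2 = (0, -1, 0, 0)ᵀ.

Sanity check: (A − (1)·I) v_1 = (0, 0, 0, 0)ᵀ = 0. ✓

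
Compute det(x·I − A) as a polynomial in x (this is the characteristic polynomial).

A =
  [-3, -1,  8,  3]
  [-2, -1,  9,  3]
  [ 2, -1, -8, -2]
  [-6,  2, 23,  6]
x^4 + 6*x^3 + 12*x^2 + 10*x + 3

Expanding det(x·I − A) (e.g. by cofactor expansion or by noting that A is similar to its Jordan form J, which has the same characteristic polynomial as A) gives
  χ_A(x) = x^4 + 6*x^3 + 12*x^2 + 10*x + 3
which factors as (x + 1)^3*(x + 3). The eigenvalues (with algebraic multiplicities) are λ = -3 with multiplicity 1, λ = -1 with multiplicity 3.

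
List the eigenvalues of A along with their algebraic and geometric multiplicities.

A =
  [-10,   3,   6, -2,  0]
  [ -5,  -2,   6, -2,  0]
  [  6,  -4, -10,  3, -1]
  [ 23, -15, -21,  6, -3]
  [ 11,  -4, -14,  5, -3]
λ = -5: alg = 3, geom = 2; λ = -2: alg = 2, geom = 1

Step 1 — factor the characteristic polynomial to read off the algebraic multiplicities:
  χ_A(x) = (x + 2)^2*(x + 5)^3

Step 2 — compute geometric multiplicities via the rank-nullity identity g(λ) = n − rank(A − λI):
  rank(A − (-5)·I) = 3, so dim ker(A − (-5)·I) = n − 3 = 2
  rank(A − (-2)·I) = 4, so dim ker(A − (-2)·I) = n − 4 = 1

Summary:
  λ = -5: algebraic multiplicity = 3, geometric multiplicity = 2
  λ = -2: algebraic multiplicity = 2, geometric multiplicity = 1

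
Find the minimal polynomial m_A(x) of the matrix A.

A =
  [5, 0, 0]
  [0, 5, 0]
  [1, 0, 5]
x^2 - 10*x + 25

The characteristic polynomial is χ_A(x) = (x - 5)^3, so the eigenvalues are known. The minimal polynomial is
  m_A(x) = Π_λ (x − λ)^{k_λ}
where k_λ is the size of the *largest* Jordan block for λ (equivalently, the smallest k with (A − λI)^k v = 0 for every generalised eigenvector v of λ).

  λ = 5: largest Jordan block has size 2, contributing (x − 5)^2

So m_A(x) = (x - 5)^2 = x^2 - 10*x + 25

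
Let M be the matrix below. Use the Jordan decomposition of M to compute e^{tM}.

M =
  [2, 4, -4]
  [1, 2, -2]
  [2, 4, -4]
e^{tM} =
  [2*t + 1, 4*t, -4*t]
  [t, 2*t + 1, -2*t]
  [2*t, 4*t, 1 - 4*t]

Strategy: write M = P · J · P⁻¹ where J is a Jordan canonical form, so e^{tM} = P · e^{tJ} · P⁻¹, and e^{tJ} can be computed block-by-block.

M has Jordan form
J =
  [0, 1, 0]
  [0, 0, 0]
  [0, 0, 0]
(up to reordering of blocks).

Per-block formulas:
  For a 1×1 block at λ = 0: exp(t · [0]) = [e^(0t)].
  For a 2×2 Jordan block J_2(0): exp(t · J_2(0)) = e^(0t)·(I + t·N), where N is the 2×2 nilpotent shift.

After assembling e^{tJ} and conjugating by P, we get:

e^{tM} =
  [2*t + 1, 4*t, -4*t]
  [t, 2*t + 1, -2*t]
  [2*t, 4*t, 1 - 4*t]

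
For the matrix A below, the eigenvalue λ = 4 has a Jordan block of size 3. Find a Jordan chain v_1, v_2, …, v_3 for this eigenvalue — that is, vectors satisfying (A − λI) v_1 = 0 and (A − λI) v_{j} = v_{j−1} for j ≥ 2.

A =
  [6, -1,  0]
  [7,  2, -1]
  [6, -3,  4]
A Jordan chain for λ = 4 of length 3:
v_1 = (-3, -6, -9)ᵀ
v_2 = (2, 7, 6)ᵀ
v_3 = (1, 0, 0)ᵀ

Let N = A − (4)·I. We want v_3 with N^3 v_3 = 0 but N^2 v_3 ≠ 0; then v_{j-1} := N · v_j for j = 3, …, 2.

Pick v_3 = (1, 0, 0)ᵀ.
Then v_2 = N · v_3 = (2, 7, 6)ᵀ.
Then v_1 = N · v_2 = (-3, -6, -9)ᵀ.

Sanity check: (A − (4)·I) v_1 = (0, 0, 0)ᵀ = 0. ✓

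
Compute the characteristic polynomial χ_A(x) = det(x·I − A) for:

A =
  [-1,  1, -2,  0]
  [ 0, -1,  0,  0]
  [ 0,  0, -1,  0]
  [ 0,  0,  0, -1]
x^4 + 4*x^3 + 6*x^2 + 4*x + 1

Expanding det(x·I − A) (e.g. by cofactor expansion or by noting that A is similar to its Jordan form J, which has the same characteristic polynomial as A) gives
  χ_A(x) = x^4 + 4*x^3 + 6*x^2 + 4*x + 1
which factors as (x + 1)^4. The eigenvalues (with algebraic multiplicities) are λ = -1 with multiplicity 4.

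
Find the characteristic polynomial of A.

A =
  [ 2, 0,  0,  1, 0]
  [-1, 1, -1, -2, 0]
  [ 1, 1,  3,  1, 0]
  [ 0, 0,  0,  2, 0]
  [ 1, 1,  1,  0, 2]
x^5 - 10*x^4 + 40*x^3 - 80*x^2 + 80*x - 32

Expanding det(x·I − A) (e.g. by cofactor expansion or by noting that A is similar to its Jordan form J, which has the same characteristic polynomial as A) gives
  χ_A(x) = x^5 - 10*x^4 + 40*x^3 - 80*x^2 + 80*x - 32
which factors as (x - 2)^5. The eigenvalues (with algebraic multiplicities) are λ = 2 with multiplicity 5.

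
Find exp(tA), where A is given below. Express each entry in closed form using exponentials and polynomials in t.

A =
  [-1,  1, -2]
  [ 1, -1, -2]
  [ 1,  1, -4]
e^{tA} =
  [t*exp(-2*t) + exp(-2*t), t*exp(-2*t), -2*t*exp(-2*t)]
  [t*exp(-2*t), t*exp(-2*t) + exp(-2*t), -2*t*exp(-2*t)]
  [t*exp(-2*t), t*exp(-2*t), -2*t*exp(-2*t) + exp(-2*t)]

Strategy: write A = P · J · P⁻¹ where J is a Jordan canonical form, so e^{tA} = P · e^{tJ} · P⁻¹, and e^{tJ} can be computed block-by-block.

A has Jordan form
J =
  [-2,  1,  0]
  [ 0, -2,  0]
  [ 0,  0, -2]
(up to reordering of blocks).

Per-block formulas:
  For a 1×1 block at λ = -2: exp(t · [-2]) = [e^(-2t)].
  For a 2×2 Jordan block J_2(-2): exp(t · J_2(-2)) = e^(-2t)·(I + t·N), where N is the 2×2 nilpotent shift.

After assembling e^{tJ} and conjugating by P, we get:

e^{tA} =
  [t*exp(-2*t) + exp(-2*t), t*exp(-2*t), -2*t*exp(-2*t)]
  [t*exp(-2*t), t*exp(-2*t) + exp(-2*t), -2*t*exp(-2*t)]
  [t*exp(-2*t), t*exp(-2*t), -2*t*exp(-2*t) + exp(-2*t)]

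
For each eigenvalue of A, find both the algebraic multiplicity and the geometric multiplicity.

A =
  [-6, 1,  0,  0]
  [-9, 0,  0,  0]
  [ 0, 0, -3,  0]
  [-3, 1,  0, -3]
λ = -3: alg = 4, geom = 3

Step 1 — factor the characteristic polynomial to read off the algebraic multiplicities:
  χ_A(x) = (x + 3)^4

Step 2 — compute geometric multiplicities via the rank-nullity identity g(λ) = n − rank(A − λI):
  rank(A − (-3)·I) = 1, so dim ker(A − (-3)·I) = n − 1 = 3

Summary:
  λ = -3: algebraic multiplicity = 4, geometric multiplicity = 3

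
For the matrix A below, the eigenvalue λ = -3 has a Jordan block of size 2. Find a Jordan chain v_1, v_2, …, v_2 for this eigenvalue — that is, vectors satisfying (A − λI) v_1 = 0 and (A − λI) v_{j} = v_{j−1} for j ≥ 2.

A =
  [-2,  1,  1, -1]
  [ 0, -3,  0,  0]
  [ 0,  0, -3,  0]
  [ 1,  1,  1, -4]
A Jordan chain for λ = -3 of length 2:
v_1 = (1, 0, 0, 1)ᵀ
v_2 = (1, 0, 0, 0)ᵀ

Let N = A − (-3)·I. We want v_2 with N^2 v_2 = 0 but N^1 v_2 ≠ 0; then v_{j-1} := N · v_j for j = 2, …, 2.

Pick v_2 = (1, 0, 0, 0)ᵀ.
Then v_1 = N · v_2 = (1, 0, 0, 1)ᵀ.

Sanity check: (A − (-3)·I) v_1 = (0, 0, 0, 0)ᵀ = 0. ✓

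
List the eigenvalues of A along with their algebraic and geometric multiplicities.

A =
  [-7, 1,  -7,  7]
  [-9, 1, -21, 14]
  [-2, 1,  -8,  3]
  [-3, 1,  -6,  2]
λ = -3: alg = 4, geom = 2

Step 1 — factor the characteristic polynomial to read off the algebraic multiplicities:
  χ_A(x) = (x + 3)^4

Step 2 — compute geometric multiplicities via the rank-nullity identity g(λ) = n − rank(A − λI):
  rank(A − (-3)·I) = 2, so dim ker(A − (-3)·I) = n − 2 = 2

Summary:
  λ = -3: algebraic multiplicity = 4, geometric multiplicity = 2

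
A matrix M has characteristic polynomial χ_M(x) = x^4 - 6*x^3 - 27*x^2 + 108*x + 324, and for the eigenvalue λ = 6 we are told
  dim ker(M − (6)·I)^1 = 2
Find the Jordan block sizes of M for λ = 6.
Block sizes for λ = 6: [1, 1]

From the dimensions of kernels of powers, the number of Jordan blocks of size at least j is d_j − d_{j−1} where d_j = dim ker(N^j) (with d_0 = 0). Computing the differences gives [2].
The number of blocks of size exactly k is (#blocks of size ≥ k) − (#blocks of size ≥ k + 1), so the partition is: 2 block(s) of size 1.
In nonincreasing order the block sizes are [1, 1].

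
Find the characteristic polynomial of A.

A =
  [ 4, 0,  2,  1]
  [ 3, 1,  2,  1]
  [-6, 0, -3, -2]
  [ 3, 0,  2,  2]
x^4 - 4*x^3 + 6*x^2 - 4*x + 1

Expanding det(x·I − A) (e.g. by cofactor expansion or by noting that A is similar to its Jordan form J, which has the same characteristic polynomial as A) gives
  χ_A(x) = x^4 - 4*x^3 + 6*x^2 - 4*x + 1
which factors as (x - 1)^4. The eigenvalues (with algebraic multiplicities) are λ = 1 with multiplicity 4.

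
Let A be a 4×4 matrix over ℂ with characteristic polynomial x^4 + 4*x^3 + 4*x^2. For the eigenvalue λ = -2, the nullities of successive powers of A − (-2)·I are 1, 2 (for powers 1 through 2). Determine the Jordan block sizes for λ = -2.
Block sizes for λ = -2: [2]

From the dimensions of kernels of powers, the number of Jordan blocks of size at least j is d_j − d_{j−1} where d_j = dim ker(N^j) (with d_0 = 0). Computing the differences gives [1, 1].
The number of blocks of size exactly k is (#blocks of size ≥ k) − (#blocks of size ≥ k + 1), so the partition is: 1 block(s) of size 2.
In nonincreasing order the block sizes are [2].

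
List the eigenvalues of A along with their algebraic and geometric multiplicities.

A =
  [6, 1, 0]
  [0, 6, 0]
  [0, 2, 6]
λ = 6: alg = 3, geom = 2

Step 1 — factor the characteristic polynomial to read off the algebraic multiplicities:
  χ_A(x) = (x - 6)^3

Step 2 — compute geometric multiplicities via the rank-nullity identity g(λ) = n − rank(A − λI):
  rank(A − (6)·I) = 1, so dim ker(A − (6)·I) = n − 1 = 2

Summary:
  λ = 6: algebraic multiplicity = 3, geometric multiplicity = 2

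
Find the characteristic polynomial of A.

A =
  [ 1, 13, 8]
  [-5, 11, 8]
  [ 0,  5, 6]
x^3 - 18*x^2 + 108*x - 216

Expanding det(x·I − A) (e.g. by cofactor expansion or by noting that A is similar to its Jordan form J, which has the same characteristic polynomial as A) gives
  χ_A(x) = x^3 - 18*x^2 + 108*x - 216
which factors as (x - 6)^3. The eigenvalues (with algebraic multiplicities) are λ = 6 with multiplicity 3.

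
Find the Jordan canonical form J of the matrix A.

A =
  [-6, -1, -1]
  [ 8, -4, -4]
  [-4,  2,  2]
J_2(-4) ⊕ J_1(0)

The characteristic polynomial is
  det(x·I − A) = x^3 + 8*x^2 + 16*x = x*(x + 4)^2

Eigenvalues and multiplicities (the geometric multiplicity of λ is n − rank(A − λI), which equals the number of Jordan blocks for λ):
  λ = -4: algebraic multiplicity = 2, geometric multiplicity = 1
  λ = 0: algebraic multiplicity = 1, geometric multiplicity = 1

Determining the block sizes for each eigenvalue:
  λ = -4: one block (gm = 1), so the single block has size am = 2 → block sizes [2]
  λ = 0: one block (gm = 1), so the single block has size am = 1 → block sizes [1]

Assembling the blocks gives a Jordan form
J =
  [-4,  1, 0]
  [ 0, -4, 0]
  [ 0,  0, 0]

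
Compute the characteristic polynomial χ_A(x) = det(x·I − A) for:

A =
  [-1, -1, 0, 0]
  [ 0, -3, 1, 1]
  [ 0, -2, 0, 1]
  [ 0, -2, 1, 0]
x^4 + 4*x^3 + 6*x^2 + 4*x + 1

Expanding det(x·I − A) (e.g. by cofactor expansion or by noting that A is similar to its Jordan form J, which has the same characteristic polynomial as A) gives
  χ_A(x) = x^4 + 4*x^3 + 6*x^2 + 4*x + 1
which factors as (x + 1)^4. The eigenvalues (with algebraic multiplicities) are λ = -1 with multiplicity 4.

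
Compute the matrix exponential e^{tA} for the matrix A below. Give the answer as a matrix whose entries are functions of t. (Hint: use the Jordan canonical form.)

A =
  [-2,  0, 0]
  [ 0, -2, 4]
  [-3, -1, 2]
e^{tA} =
  [exp(-2*t), 0, 0]
  [-6*t + 3 - 3*exp(-2*t), 1 - 2*t, 4*t]
  [-3*t, -t, 2*t + 1]

Strategy: write A = P · J · P⁻¹ where J is a Jordan canonical form, so e^{tA} = P · e^{tJ} · P⁻¹, and e^{tJ} can be computed block-by-block.

A has Jordan form
J =
  [-2, 0, 0]
  [ 0, 0, 1]
  [ 0, 0, 0]
(up to reordering of blocks).

Per-block formulas:
  For a 2×2 Jordan block J_2(0): exp(t · J_2(0)) = e^(0t)·(I + t·N), where N is the 2×2 nilpotent shift.
  For a 1×1 block at λ = -2: exp(t · [-2]) = [e^(-2t)].

After assembling e^{tJ} and conjugating by P, we get:

e^{tA} =
  [exp(-2*t), 0, 0]
  [-6*t + 3 - 3*exp(-2*t), 1 - 2*t, 4*t]
  [-3*t, -t, 2*t + 1]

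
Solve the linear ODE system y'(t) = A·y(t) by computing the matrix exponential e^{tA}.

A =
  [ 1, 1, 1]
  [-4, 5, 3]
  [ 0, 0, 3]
e^{tA} =
  [-2*t*exp(3*t) + exp(3*t), t*exp(3*t), t^2*exp(3*t)/2 + t*exp(3*t)]
  [-4*t*exp(3*t), 2*t*exp(3*t) + exp(3*t), t^2*exp(3*t) + 3*t*exp(3*t)]
  [0, 0, exp(3*t)]

Strategy: write A = P · J · P⁻¹ where J is a Jordan canonical form, so e^{tA} = P · e^{tJ} · P⁻¹, and e^{tJ} can be computed block-by-block.

A has Jordan form
J =
  [3, 1, 0]
  [0, 3, 1]
  [0, 0, 3]
(up to reordering of blocks).

Per-block formulas:
  For a 3×3 Jordan block J_3(3): exp(t · J_3(3)) = e^(3t)·(I + t·N + (t^2/2)·N^2), where N is the 3×3 nilpotent shift.

After assembling e^{tJ} and conjugating by P, we get:

e^{tA} =
  [-2*t*exp(3*t) + exp(3*t), t*exp(3*t), t^2*exp(3*t)/2 + t*exp(3*t)]
  [-4*t*exp(3*t), 2*t*exp(3*t) + exp(3*t), t^2*exp(3*t) + 3*t*exp(3*t)]
  [0, 0, exp(3*t)]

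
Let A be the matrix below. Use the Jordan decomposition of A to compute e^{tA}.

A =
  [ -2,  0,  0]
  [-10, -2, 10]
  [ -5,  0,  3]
e^{tA} =
  [exp(-2*t), 0, 0]
  [-2*exp(3*t) + 2*exp(-2*t), exp(-2*t), 2*exp(3*t) - 2*exp(-2*t)]
  [-exp(3*t) + exp(-2*t), 0, exp(3*t)]

Strategy: write A = P · J · P⁻¹ where J is a Jordan canonical form, so e^{tA} = P · e^{tJ} · P⁻¹, and e^{tJ} can be computed block-by-block.

A has Jordan form
J =
  [-2,  0, 0]
  [ 0, -2, 0]
  [ 0,  0, 3]
(up to reordering of blocks).

Per-block formulas:
  For a 1×1 block at λ = -2: exp(t · [-2]) = [e^(-2t)].
  For a 1×1 block at λ = 3: exp(t · [3]) = [e^(3t)].

After assembling e^{tJ} and conjugating by P, we get:

e^{tA} =
  [exp(-2*t), 0, 0]
  [-2*exp(3*t) + 2*exp(-2*t), exp(-2*t), 2*exp(3*t) - 2*exp(-2*t)]
  [-exp(3*t) + exp(-2*t), 0, exp(3*t)]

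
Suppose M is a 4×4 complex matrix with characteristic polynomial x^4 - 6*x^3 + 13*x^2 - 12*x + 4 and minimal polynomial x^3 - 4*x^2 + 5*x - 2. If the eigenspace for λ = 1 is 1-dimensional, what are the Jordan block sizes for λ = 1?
Block sizes for λ = 1: [2]

Step 1 — from the characteristic polynomial, algebraic multiplicity of λ = 1 is 2. From dim ker(M − (1)·I) = 1, there are exactly 1 Jordan blocks for λ = 1.
Step 2 — from the minimal polynomial, the factor (x − 1)^2 tells us the largest block for λ = 1 has size 2.
Step 3 — with total size 2, 1 blocks, and largest block 2, the block sizes (in nonincreasing order) are [2].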